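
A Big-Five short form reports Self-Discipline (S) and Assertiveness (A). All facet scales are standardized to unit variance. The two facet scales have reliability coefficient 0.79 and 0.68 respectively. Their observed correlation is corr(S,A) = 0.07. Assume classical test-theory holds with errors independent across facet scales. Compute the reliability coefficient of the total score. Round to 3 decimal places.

Var(S+A) = 2 + 2·[0.07] = 2 + 0.14 = 2.14.
Under uncorrelated errors the observed covariances equal the true-score covariances, so only the own-variance terms attenuate.
True-score variance = [0.79 + 0.68] + 0.14 = 1.47 + 0.14 = 1.61.
Reliability = 1.61 / 2.14 = 0.752.

0.752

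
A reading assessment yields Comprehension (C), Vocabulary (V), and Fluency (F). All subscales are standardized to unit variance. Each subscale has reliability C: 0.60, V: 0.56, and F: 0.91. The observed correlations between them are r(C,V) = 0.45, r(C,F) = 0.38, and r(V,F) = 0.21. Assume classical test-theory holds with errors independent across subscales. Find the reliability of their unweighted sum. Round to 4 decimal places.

Var(C+V+F) = 3 + 2·[0.45 + 0.38 + 0.21] = 3 + 2.08 = 5.08.
Under uncorrelated errors the observed covariances equal the true-score covariances, so only the own-variance terms attenuate.
True-score variance = [0.60 + 0.56 + 0.91] + 2.08 = 2.07 + 2.08 = 4.15.
Reliability = 4.15 / 5.08 = 0.8169.

0.8169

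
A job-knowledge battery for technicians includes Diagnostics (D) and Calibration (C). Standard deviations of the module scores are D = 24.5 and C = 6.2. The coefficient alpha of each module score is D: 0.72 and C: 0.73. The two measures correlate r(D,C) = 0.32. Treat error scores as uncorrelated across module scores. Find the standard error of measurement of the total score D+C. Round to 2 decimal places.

13.36

Var(total) = 638.69 + 97.216 = 735.906.
True-score variance = 460.241 + 97.216 = 557.457, so reliability = 0.7575.
Error variance = 735.906 − 557.457 = 178.449; SEM = √178.449 = 13.36.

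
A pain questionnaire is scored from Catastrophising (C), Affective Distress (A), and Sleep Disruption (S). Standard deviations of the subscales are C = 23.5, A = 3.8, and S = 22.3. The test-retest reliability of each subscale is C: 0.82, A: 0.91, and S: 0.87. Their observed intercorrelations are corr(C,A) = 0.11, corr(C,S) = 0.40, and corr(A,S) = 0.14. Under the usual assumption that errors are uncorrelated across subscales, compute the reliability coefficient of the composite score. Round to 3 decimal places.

Var(C+A+S) = 23.5² + 3.8² + 22.3² + 2·[23.5·3.8·0.11 + 23.5·22.3·0.40 + 3.8·22.3·0.14] = 1063.98 + 462.613 = 1526.59.
Because errors are independent across components, Cov(Tᵢ,Tⱼ) = Cov(Xᵢ,Xⱼ); the off-diagonal part of the true-score variance is the same as above.
True-score variance = [23.5²·0.82 + 3.8²·0.91 + 22.3²·0.87] + 462.613 = 898.628 + 462.613 = 1361.24.
Reliability = 1361.24 / 1526.59 = 0.892.

0.892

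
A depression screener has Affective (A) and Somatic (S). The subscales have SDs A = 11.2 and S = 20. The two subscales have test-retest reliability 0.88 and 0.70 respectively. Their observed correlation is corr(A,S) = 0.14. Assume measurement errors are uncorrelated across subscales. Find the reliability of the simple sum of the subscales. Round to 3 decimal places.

0.770

Var(A+S) = 11.2² + 20² + 2·[11.2·20·0.14] = 525.44 + 62.72 = 588.16.
With uncorrelated errors the cross-covariances are all true-score covariance, so they carry over unchanged; only the diagonal terms shrink to ρᵢσᵢ².
True-score variance = [11.2²·0.88 + 20²·0.70] + 62.72 = 390.387 + 62.72 = 453.107.
Reliability = 453.107 / 588.16 = 0.770.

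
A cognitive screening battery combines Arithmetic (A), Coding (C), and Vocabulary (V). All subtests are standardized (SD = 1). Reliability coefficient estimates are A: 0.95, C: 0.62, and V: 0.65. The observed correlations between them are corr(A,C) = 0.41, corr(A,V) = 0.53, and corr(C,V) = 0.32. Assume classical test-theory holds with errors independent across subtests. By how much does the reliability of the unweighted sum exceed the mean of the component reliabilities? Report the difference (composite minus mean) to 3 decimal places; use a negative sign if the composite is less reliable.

0.119

Var(sum) = 3 + 2.52 = 5.52; true-score variance = 2.22 + 2.52 = 4.74; composite reliability = 0.8587.
Mean component reliability = 0.7400.
Difference = 0.8587 − 0.7400 = 0.119.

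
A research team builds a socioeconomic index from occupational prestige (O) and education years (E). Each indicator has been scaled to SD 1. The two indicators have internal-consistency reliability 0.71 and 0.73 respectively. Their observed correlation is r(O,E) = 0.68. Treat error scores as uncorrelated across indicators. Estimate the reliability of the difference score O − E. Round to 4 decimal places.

0.1250

Var(O−E) = 1 + 1 − 2·0.68 = 2 − 1.36 = 0.64.
Under uncorrelated errors the observed covariances equal the true-score covariances, so only the own-variance terms attenuate.
True-score variance = [0.71 + 0.73] − 1.36 = 1.44 − 1.36 = 0.08.
Reliability = 0.08 / 0.64 = 0.1250.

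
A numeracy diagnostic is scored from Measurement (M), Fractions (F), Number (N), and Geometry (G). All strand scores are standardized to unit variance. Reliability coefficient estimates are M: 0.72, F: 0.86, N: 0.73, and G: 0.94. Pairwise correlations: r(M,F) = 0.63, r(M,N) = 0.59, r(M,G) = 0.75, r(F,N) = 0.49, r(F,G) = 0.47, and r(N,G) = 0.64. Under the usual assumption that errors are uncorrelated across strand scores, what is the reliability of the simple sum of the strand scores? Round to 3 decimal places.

0.933

Var(M+F+N+G) = 4 + 2·[0.63 + 0.59 + 0.75 + 0.49 + 0.47 + 0.64] = 4 + 7.14 = 11.14.
With uncorrelated errors the cross-covariances are all true-score covariance, so they carry over unchanged; only the diagonal terms shrink to ρᵢσᵢ².
True-score variance = [0.72 + 0.86 + 0.73 + 0.94] + 7.14 = 3.25 + 7.14 = 10.39.
Reliability = 10.39 / 11.14 = 0.933.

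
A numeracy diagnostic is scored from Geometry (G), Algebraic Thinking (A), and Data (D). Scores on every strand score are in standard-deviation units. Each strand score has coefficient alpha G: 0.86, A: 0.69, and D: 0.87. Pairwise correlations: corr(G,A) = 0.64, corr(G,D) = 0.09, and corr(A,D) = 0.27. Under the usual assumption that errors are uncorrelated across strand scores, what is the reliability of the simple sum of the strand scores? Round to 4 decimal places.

Var(G+A+D) = 3 + 2·[0.64 + 0.09 + 0.27] = 3 + 2 = 5.
Under uncorrelated errors the observed covariances equal the true-score covariances, so only the own-variance terms attenuate.
True-score variance = [0.86 + 0.69 + 0.87] + 2 = 2.42 + 2 = 4.42.
Reliability = 4.42 / 5 = 0.8840.

0.8840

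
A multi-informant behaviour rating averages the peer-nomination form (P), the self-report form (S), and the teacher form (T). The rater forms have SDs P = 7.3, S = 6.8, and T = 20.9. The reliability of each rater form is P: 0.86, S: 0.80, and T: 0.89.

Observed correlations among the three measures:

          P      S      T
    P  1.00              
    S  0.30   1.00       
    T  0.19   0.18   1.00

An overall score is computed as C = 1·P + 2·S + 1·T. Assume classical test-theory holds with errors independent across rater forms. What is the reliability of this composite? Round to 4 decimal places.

Var(C) = 7.3² + 2²·6.8² + 20.9² + 2·[2·7.3·6.8·0.30 + 7.3·20.9·0.19 + 2·6.8·20.9·0.18] = 675.06 + 219.871 = 894.931.
Because errors are independent across components, Cov(Tᵢ,Tⱼ) = Cov(Xᵢ,Xⱼ); the off-diagonal part of the true-score variance is the same as above.
True-score variance = [7.3²·0.86 + 2²·6.8²·0.80 + 20.9²·0.89] + 219.871 = 582.558 + 219.871 = 802.429.
Reliability = 802.429 / 894.931 = 0.8966.

0.8966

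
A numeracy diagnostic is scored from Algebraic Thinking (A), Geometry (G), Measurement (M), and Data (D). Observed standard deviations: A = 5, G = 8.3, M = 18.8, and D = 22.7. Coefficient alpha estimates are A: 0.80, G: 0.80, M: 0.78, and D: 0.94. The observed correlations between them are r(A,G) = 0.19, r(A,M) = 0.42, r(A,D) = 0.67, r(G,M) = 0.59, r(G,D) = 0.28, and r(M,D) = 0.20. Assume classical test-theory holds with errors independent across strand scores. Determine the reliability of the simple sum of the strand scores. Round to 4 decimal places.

Var(A+G+M+D) = 5² + 8.3² + 18.8² + 22.7² + 2·[5·8.3·0.19 + 5·18.8·0.42 + 5·22.7·0.67 + 8.3·18.8·0.59 + 8.3·22.7·0.28 + 18.8·22.7·0.20] = 962.62 + 707.161 = 1669.78.
With uncorrelated errors the cross-covariances are all true-score covariance, so they carry over unchanged; only the diagonal terms shrink to ρᵢσᵢ².
True-score variance = [5²·0.80 + 8.3²·0.80 + 18.8²·0.78 + 22.7²·0.94] + 707.161 = 835.168 + 707.161 = 1542.33.
Reliability = 1542.33 / 1669.78 = 0.9237.

0.9237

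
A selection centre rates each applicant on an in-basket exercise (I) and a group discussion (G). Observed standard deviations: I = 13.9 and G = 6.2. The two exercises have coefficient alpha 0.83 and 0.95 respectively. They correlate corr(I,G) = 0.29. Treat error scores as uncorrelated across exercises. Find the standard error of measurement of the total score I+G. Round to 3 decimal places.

5.896

Var(total) = 231.65 + 49.9844 = 281.634.
True-score variance = 196.882 + 49.9844 = 246.867, so reliability = 0.8766.
Error variance = 281.634 − 246.867 = 34.7677; SEM = √34.7677 = 5.896.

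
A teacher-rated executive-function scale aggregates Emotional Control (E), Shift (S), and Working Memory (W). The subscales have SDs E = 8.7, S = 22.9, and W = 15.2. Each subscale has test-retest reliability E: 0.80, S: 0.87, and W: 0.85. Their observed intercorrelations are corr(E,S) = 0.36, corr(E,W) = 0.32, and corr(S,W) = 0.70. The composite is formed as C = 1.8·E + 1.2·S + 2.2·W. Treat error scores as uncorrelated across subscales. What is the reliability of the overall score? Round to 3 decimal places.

Var(C) = 1.8²·8.7² + 1.2²·22.9² + 2.2²·15.2² + 2·[2.16·8.7·22.9·0.36 + 3.96·8.7·15.2·0.32 + 2.64·22.9·15.2·0.70] = 2118.62 + 1931.5 = 4050.11.
With uncorrelated errors the cross-covariances are all true-score covariance, so they carry over unchanged; only the diagonal terms shrink to ρᵢσᵢ².
True-score variance = [1.8²·8.7²·0.80 + 1.2²·22.9²·0.87 + 2.2²·15.2²·0.85] + 1931.5 = 1803.67 + 1931.5 = 3735.16.
Reliability = 3735.16 / 4050.11 = 0.922.

0.922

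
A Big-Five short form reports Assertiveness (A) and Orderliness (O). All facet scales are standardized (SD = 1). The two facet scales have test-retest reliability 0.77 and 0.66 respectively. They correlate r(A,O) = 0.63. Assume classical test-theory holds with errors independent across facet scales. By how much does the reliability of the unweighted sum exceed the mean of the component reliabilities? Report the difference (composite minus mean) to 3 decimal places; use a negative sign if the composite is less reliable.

Var(sum) = 2 + 1.26 = 3.26; true-score variance = 1.43 + 1.26 = 2.69; composite reliability = 0.8252.
Mean component reliability = 0.7150.
Difference = 0.8252 − 0.7150 = 0.110.

0.110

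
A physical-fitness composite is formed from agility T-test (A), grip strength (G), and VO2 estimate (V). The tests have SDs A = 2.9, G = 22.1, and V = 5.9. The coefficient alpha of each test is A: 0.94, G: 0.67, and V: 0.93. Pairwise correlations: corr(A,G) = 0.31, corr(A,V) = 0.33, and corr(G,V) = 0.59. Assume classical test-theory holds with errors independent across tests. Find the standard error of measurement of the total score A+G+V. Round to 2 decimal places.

Var(total) = 531.63 + 204.889 = 736.519.
True-score variance = 367.513 + 204.889 = 572.402, so reliability = 0.7772.
Error variance = 736.519 − 572.402 = 164.117; SEM = √164.117 = 12.81.

12.81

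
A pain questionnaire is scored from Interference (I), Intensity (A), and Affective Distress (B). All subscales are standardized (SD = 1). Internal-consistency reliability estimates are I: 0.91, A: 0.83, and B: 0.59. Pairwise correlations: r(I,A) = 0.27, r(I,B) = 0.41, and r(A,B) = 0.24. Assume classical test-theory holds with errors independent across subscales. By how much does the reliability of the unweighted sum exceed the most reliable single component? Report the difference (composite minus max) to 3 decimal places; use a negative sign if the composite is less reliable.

-0.048

Var(sum) = 3 + 1.84 = 4.84; true-score variance = 2.33 + 1.84 = 4.17; composite reliability = 0.8616.
Max component reliability = 0.9100.
Difference = 0.8616 − 0.9100 = -0.048.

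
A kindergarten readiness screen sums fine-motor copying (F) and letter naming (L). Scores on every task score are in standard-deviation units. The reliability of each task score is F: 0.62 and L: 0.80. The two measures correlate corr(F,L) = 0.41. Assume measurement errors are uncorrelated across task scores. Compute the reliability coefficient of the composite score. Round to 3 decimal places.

0.794

Var(F+L) = 2 + 2·[0.41] = 2 + 0.82 = 2.82.
With uncorrelated errors the cross-covariances are all true-score covariance, so they carry over unchanged; only the diagonal terms shrink to ρᵢσᵢ².
True-score variance = [0.62 + 0.80] + 0.82 = 1.42 + 0.82 = 2.24.
Reliability = 2.24 / 2.82 = 0.794.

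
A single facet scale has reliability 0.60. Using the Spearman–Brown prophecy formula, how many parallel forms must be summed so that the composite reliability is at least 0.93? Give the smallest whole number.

9

k ≥ ρ*(1−ρ₁)/(ρ₁(1−ρ*)) = 0.93·0.40 / (0.60·0.07) = 8.857.
Smallest integer k = 9.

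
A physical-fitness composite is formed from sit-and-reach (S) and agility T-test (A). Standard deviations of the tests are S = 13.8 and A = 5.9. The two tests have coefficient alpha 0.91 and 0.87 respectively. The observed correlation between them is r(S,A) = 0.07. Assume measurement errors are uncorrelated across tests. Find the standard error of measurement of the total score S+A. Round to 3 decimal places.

Var(total) = 225.25 + 11.3988 = 236.649.
True-score variance = 203.585 + 11.3988 = 214.984, so reliability = 0.9085.
Error variance = 236.649 − 214.984 = 21.6649; SEM = √21.6649 = 4.655.

4.655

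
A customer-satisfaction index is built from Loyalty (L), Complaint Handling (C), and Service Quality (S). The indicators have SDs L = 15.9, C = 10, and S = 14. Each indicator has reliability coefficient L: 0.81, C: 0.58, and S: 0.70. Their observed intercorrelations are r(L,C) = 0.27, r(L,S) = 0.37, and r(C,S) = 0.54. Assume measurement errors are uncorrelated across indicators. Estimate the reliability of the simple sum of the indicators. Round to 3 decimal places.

Var(L+C+S) = 15.9² + 10² + 14² + 2·[15.9·10·0.27 + 15.9·14·0.37 + 10·14·0.54] = 548.81 + 401.784 = 950.594.
With uncorrelated errors the cross-covariances are all true-score covariance, so they carry over unchanged; only the diagonal terms shrink to ρᵢσᵢ².
True-score variance = [15.9²·0.81 + 10²·0.58 + 14²·0.70] + 401.784 = 399.976 + 401.784 = 801.76.
Reliability = 801.76 / 950.594 = 0.843.

0.843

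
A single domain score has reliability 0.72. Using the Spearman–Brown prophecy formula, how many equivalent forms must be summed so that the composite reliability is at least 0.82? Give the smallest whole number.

k ≥ ρ*(1−ρ₁)/(ρ₁(1−ρ*)) = 0.82·0.28 / (0.72·0.18) = 1.772.
Smallest integer k = 2.

2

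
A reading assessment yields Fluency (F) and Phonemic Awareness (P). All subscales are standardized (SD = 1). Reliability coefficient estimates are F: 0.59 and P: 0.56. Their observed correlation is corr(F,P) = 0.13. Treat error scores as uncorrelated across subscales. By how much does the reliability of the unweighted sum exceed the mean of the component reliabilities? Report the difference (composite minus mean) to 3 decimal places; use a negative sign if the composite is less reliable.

Var(sum) = 2 + 0.26 = 2.26; true-score variance = 1.15 + 0.26 = 1.41; composite reliability = 0.6239.
Mean component reliability = 0.5750.
Difference = 0.6239 − 0.5750 = 0.049.

0.049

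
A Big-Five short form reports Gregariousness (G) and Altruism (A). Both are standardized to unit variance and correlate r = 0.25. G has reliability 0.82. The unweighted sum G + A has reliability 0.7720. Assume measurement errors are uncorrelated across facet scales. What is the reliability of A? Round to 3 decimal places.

Var(G+A) = 2 + 2·0.25 = 2.500.
True-score variance = ρ_G + ρ_A + 2·0.25, so 0.7720 = (0.82 + ρ_A + 0.50) / 2.500.
ρ_A = 0.7720·2.500 − 0.82 − 0.50 = 0.610.

0.610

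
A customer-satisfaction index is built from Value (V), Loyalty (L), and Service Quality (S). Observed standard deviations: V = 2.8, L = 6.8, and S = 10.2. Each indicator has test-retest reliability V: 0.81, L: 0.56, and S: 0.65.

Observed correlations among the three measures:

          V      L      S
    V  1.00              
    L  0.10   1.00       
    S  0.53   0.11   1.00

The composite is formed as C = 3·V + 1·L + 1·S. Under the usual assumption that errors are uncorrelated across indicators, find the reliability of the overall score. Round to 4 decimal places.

Var(C) = 3²·2.8² + 6.8² + 10.2² + 2·[3·2.8·6.8·0.10 + 3·2.8·10.2·0.53 + 6.8·10.2·0.11] = 220.84 + 117.504 = 338.344.
Because errors are independent across components, Cov(Tᵢ,Tⱼ) = Cov(Xᵢ,Xⱼ); the off-diagonal part of the true-score variance is the same as above.
True-score variance = [3²·2.8²·0.81 + 6.8²·0.56 + 10.2²·0.65] + 117.504 = 150.674 + 117.504 = 268.178.
Reliability = 268.178 / 338.344 = 0.7926.

0.7926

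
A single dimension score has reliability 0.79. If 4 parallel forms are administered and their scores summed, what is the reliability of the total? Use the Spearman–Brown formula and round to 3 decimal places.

0.938

ρ_k = kρ / (1 + (k−1)ρ) = 4·0.79 / (1 + 3·0.79) = 3.160 / 3.370 = 0.938.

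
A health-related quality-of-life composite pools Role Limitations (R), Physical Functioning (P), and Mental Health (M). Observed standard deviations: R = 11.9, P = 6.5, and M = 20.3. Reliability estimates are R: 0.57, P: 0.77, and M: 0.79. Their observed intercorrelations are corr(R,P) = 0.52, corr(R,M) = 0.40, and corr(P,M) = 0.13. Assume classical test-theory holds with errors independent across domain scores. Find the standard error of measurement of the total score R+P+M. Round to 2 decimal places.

12.54

Var(total) = 595.95 + 308.007 = 903.957.
True-score variance = 438.801 + 308.007 = 746.808, so reliability = 0.8262.
Error variance = 903.957 − 746.808 = 157.149; SEM = √157.149 = 12.54.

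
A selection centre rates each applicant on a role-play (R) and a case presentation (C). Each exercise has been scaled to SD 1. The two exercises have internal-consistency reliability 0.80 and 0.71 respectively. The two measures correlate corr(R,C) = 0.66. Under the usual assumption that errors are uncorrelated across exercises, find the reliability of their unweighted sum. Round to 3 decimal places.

0.852

Var(R+C) = 2 + 2·[0.66] = 2 + 1.32 = 3.32.
Because errors are independent across components, Cov(Tᵢ,Tⱼ) = Cov(Xᵢ,Xⱼ); the off-diagonal part of the true-score variance is the same as above.
True-score variance = [0.80 + 0.71] + 1.32 = 1.51 + 1.32 = 2.83.
Reliability = 2.83 / 3.32 = 0.852.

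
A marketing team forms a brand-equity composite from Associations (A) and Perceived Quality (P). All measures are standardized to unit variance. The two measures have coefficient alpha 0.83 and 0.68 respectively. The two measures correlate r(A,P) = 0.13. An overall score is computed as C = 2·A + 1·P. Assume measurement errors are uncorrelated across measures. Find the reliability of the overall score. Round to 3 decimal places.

Var(C) = 2² + 1 + 2·[2·0.13] = 5 + 0.52 = 5.52.
With uncorrelated errors the cross-covariances are all true-score covariance, so they carry over unchanged; only the diagonal terms shrink to ρᵢσᵢ².
True-score variance = [2²·0.83 + 0.68] + 0.52 = 4 + 0.52 = 4.52.
Reliability = 4.52 / 5.52 = 0.819.

0.819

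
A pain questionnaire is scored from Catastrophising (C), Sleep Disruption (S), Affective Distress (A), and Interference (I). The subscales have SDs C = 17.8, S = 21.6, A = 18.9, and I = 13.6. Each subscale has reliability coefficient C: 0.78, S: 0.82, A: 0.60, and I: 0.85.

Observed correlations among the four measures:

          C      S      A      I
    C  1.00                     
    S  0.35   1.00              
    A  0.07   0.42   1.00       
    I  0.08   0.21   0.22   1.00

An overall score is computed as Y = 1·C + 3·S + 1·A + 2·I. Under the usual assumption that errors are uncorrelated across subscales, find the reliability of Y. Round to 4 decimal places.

0.8736

Var(Y) = 17.8² + 3²·21.6² + 18.9² + 2²·13.6² + 2·[3·17.8·21.6·0.35 + 17.8·18.9·0.07 + 2·17.8·13.6·0.08 + 3·21.6·18.9·0.42 + 6·21.6·13.6·0.21 + 2·18.9·13.6·0.22] = 5612.93 + 2927.21 = 8540.14.
Because errors are independent across components, Cov(Tᵢ,Tⱼ) = Cov(Xᵢ,Xⱼ); the off-diagonal part of the true-score variance is the same as above.
True-score variance = [17.8²·0.78 + 3²·21.6²·0.82 + 18.9²·0.60 + 2²·13.6²·0.85] + 2927.21 = 4533.54 + 2927.21 = 7460.75.
Reliability = 7460.75 / 8540.14 = 0.8736.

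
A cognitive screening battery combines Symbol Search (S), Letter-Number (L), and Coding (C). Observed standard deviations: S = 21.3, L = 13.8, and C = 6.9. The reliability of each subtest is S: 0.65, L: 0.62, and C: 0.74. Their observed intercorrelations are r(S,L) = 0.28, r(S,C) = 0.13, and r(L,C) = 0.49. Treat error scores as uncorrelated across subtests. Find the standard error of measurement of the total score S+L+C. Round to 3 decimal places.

Var(total) = 691.74 + 296.134 = 987.874.
True-score variance = 448.203 + 296.134 = 744.337, so reliability = 0.7535.
Error variance = 987.874 − 744.337 = 243.537; SEM = √243.537 = 15.606.

15.606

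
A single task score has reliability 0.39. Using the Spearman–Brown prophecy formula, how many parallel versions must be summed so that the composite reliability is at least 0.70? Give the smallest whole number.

k ≥ ρ*(1−ρ₁)/(ρ₁(1−ρ*)) = 0.70·0.61 / (0.39·0.30) = 3.650.
Smallest integer k = 4.

4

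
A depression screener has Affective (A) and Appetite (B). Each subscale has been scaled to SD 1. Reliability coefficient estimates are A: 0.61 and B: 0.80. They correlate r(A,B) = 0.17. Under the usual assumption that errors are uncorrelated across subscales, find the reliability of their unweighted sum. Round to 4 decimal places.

Var(A+B) = 2 + 2·[0.17] = 2 + 0.34 = 2.34.
Under uncorrelated errors the observed covariances equal the true-score covariances, so only the own-variance terms attenuate.
True-score variance = [0.61 + 0.80] + 0.34 = 1.41 + 0.34 = 1.75.
Reliability = 1.75 / 2.34 = 0.7479.

0.7479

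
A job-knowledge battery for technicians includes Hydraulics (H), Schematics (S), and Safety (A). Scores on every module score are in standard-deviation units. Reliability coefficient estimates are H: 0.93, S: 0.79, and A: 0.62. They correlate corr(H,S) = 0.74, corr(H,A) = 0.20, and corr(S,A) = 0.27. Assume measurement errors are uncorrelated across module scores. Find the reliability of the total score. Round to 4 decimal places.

0.8782

Var(H+S+A) = 3 + 2·[0.74 + 0.20 + 0.27] = 3 + 2.42 = 5.42.
With uncorrelated errors the cross-covariances are all true-score covariance, so they carry over unchanged; only the diagonal terms shrink to ρᵢσᵢ².
True-score variance = [0.93 + 0.79 + 0.62] + 2.42 = 2.34 + 2.42 = 4.76.
Reliability = 4.76 / 5.42 = 0.8782.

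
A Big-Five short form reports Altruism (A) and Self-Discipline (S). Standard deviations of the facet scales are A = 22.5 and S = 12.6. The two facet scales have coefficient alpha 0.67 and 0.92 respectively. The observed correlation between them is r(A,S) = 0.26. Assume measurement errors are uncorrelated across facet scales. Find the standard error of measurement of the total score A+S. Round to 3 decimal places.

Var(total) = 665.01 + 147.42 = 812.43.
True-score variance = 485.247 + 147.42 = 632.667, so reliability = 0.7787.
Error variance = 812.43 − 632.667 = 179.763; SEM = √179.763 = 13.408.

13.408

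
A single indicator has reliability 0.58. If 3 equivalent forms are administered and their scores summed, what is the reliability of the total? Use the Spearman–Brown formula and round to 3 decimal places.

ρ_k = kρ / (1 + (k−1)ρ) = 3·0.58 / (1 + 2·0.58) = 1.740 / 2.160 = 0.806.

0.806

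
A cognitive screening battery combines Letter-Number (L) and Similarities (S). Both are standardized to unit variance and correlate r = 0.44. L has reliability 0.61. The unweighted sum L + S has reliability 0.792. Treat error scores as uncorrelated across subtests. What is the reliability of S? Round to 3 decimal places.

Var(L+S) = 2 + 2·0.44 = 2.880.
True-score variance = ρ_L + ρ_S + 2·0.44, so 0.792 = (0.61 + ρ_S + 0.88) / 2.880.
ρ_S = 0.792·2.880 − 0.61 − 0.88 = 0.791.

0.791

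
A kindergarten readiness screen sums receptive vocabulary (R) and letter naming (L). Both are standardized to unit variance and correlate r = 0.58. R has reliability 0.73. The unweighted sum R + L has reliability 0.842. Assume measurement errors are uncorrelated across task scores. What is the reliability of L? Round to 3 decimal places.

0.771

Var(R+L) = 2 + 2·0.58 = 3.160.
True-score variance = ρ_R + ρ_L + 2·0.58, so 0.842 = (0.73 + ρ_L + 1.16) / 3.160.
ρ_L = 0.842·3.160 − 0.73 − 1.16 = 0.771.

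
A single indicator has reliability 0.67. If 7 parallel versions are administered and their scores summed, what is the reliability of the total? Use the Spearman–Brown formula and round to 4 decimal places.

0.9343

ρ_k = kρ / (1 + (k−1)ρ) = 7·0.67 / (1 + 6·0.67) = 4.690 / 5.020 = 0.9343.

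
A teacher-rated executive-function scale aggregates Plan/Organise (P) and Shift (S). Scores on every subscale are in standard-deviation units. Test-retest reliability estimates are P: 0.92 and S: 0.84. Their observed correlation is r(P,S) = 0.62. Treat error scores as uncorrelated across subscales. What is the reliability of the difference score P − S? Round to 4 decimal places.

0.6842

Var(P−S) = 1 + 1 − 2·0.62 = 2 − 1.24 = 0.76.
Under uncorrelated errors the observed covariances equal the true-score covariances, so only the own-variance terms attenuate.
True-score variance = [0.92 + 0.84] − 1.24 = 1.76 − 1.24 = 0.52.
Reliability = 0.52 / 0.76 = 0.6842.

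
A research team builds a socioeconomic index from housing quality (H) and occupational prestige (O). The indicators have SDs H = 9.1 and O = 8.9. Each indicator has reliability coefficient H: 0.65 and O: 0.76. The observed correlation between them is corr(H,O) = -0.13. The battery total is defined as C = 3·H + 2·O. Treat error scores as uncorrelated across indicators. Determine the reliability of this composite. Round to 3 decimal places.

Var(C) = 3²·9.1² + 2²·8.9² + 2·[6·9.1·8.9·(-0.13)] = 1062.13 − 126.344 = 935.786.
Because errors are independent across components, Cov(Tᵢ,Tⱼ) = Cov(Xᵢ,Xⱼ); the off-diagonal part of the true-score variance is the same as above.
True-score variance = [3²·9.1²·0.65 + 2²·8.9²·0.76] − 126.344 = 725.237 − 126.344 = 598.892.
Reliability = 598.892 / 935.786 = 0.640.

0.640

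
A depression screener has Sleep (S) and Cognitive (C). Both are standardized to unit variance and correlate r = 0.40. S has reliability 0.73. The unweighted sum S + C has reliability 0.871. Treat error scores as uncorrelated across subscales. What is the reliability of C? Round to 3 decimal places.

0.909

Var(S+C) = 2 + 2·0.40 = 2.800.
True-score variance = ρ_S + ρ_C + 2·0.40, so 0.871 = (0.73 + ρ_C + 0.80) / 2.800.
ρ_C = 0.871·2.800 − 0.73 − 0.80 = 0.909.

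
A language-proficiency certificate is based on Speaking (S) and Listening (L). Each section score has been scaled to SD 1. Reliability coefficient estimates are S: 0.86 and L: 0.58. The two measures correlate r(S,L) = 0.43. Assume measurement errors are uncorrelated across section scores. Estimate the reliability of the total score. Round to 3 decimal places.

Var(S+L) = 2 + 2·[0.43] = 2 + 0.86 = 2.86.
Because errors are independent across components, Cov(Tᵢ,Tⱼ) = Cov(Xᵢ,Xⱼ); the off-diagonal part of the true-score variance is the same as above.
True-score variance = [0.86 + 0.58] + 0.86 = 1.44 + 0.86 = 2.3.
Reliability = 2.3 / 2.86 = 0.804.

0.804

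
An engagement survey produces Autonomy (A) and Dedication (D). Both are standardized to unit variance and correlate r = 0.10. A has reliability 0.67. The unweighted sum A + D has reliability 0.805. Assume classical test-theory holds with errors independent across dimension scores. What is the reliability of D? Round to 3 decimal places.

Var(A+D) = 2 + 2·0.10 = 2.200.
True-score variance = ρ_A + ρ_D + 2·0.10, so 0.805 = (0.67 + ρ_D + 0.20) / 2.200.
ρ_D = 0.805·2.200 − 0.67 − 0.20 = 0.901.

0.901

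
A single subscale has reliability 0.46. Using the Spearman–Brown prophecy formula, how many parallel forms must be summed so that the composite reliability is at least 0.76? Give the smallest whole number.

4

k ≥ ρ*(1−ρ₁)/(ρ₁(1−ρ*)) = 0.76·0.54 / (0.46·0.24) = 3.717.
Smallest integer k = 4.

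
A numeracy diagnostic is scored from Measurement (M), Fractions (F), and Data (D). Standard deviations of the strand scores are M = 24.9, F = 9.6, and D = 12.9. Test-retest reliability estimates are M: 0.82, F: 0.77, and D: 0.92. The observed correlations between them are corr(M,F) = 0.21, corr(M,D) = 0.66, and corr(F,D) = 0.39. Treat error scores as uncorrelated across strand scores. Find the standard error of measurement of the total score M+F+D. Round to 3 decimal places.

Var(total) = 878.58 + 620.989 = 1499.57.
True-score variance = 732.469 + 620.989 = 1353.46, so reliability = 0.9026.
Error variance = 1499.57 − 1353.46 = 146.111; SEM = √146.111 = 12.088.

12.088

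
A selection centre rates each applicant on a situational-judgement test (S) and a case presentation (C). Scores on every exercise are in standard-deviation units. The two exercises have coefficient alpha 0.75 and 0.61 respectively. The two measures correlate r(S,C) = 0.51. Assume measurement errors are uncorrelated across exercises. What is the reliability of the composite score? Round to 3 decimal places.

0.788

Var(S+C) = 2 + 2·[0.51] = 2 + 1.02 = 3.02.
Under uncorrelated errors the observed covariances equal the true-score covariances, so only the own-variance terms attenuate.
True-score variance = [0.75 + 0.61] + 1.02 = 1.36 + 1.02 = 2.38.
Reliability = 2.38 / 3.02 = 0.788.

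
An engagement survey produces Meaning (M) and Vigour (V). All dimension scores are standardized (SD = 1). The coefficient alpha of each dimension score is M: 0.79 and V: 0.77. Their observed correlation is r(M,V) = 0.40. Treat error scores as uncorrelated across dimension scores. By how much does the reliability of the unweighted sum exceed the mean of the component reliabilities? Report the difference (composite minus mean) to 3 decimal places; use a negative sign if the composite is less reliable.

Var(sum) = 2 + 0.8 = 2.8; true-score variance = 1.56 + 0.8 = 2.36; composite reliability = 0.8429.
Mean component reliability = 0.7800.
Difference = 0.8429 − 0.7800 = 0.063.

0.063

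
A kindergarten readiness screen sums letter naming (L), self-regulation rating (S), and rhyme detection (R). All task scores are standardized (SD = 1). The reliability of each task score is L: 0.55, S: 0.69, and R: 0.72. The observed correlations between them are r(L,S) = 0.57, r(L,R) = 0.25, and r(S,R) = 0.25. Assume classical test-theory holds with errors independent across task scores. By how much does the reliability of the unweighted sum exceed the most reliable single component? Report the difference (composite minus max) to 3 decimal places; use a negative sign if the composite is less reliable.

Var(sum) = 3 + 2.14 = 5.14; true-score variance = 1.96 + 2.14 = 4.1; composite reliability = 0.7977.
Max component reliability = 0.7200.
Difference = 0.7977 − 0.7200 = 0.078.

0.078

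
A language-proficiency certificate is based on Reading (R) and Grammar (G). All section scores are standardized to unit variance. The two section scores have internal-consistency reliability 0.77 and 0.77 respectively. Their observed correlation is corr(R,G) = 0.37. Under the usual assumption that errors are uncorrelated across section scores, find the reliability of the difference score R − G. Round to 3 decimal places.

Var(R−G) = 1 + 1 − 2·0.37 = 2 − 0.74 = 1.26.
Under uncorrelated errors the observed covariances equal the true-score covariances, so only the own-variance terms attenuate.
True-score variance = [0.77 + 0.77] − 0.74 = 1.54 − 0.74 = 0.8.
Reliability = 0.8 / 1.26 = 0.635.

0.635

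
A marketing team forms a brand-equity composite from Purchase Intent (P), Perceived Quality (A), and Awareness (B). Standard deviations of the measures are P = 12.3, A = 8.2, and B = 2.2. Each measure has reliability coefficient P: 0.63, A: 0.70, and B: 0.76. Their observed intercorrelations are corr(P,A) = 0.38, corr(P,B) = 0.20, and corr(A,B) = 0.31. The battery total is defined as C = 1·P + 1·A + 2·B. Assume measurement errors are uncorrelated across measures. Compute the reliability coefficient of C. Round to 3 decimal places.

Var(C) = 12.3² + 8.2² + 2²·2.2² + 2·[12.3·8.2·0.38 + 2·12.3·2.2·0.20 + 2·8.2·2.2·0.31] = 237.89 + 120.671 = 358.561.
With uncorrelated errors the cross-covariances are all true-score covariance, so they carry over unchanged; only the diagonal terms shrink to ρᵢσᵢ².
True-score variance = [12.3²·0.63 + 8.2²·0.70 + 2²·2.2²·0.76] + 120.671 = 157.094 + 120.671 = 277.765.
Reliability = 277.765 / 358.561 = 0.775.

0.775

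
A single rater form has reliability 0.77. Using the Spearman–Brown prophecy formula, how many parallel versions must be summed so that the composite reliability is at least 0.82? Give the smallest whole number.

k ≥ ρ*(1−ρ₁)/(ρ₁(1−ρ*)) = 0.82·0.23 / (0.77·0.18) = 1.361.
Smallest integer k = 2.

2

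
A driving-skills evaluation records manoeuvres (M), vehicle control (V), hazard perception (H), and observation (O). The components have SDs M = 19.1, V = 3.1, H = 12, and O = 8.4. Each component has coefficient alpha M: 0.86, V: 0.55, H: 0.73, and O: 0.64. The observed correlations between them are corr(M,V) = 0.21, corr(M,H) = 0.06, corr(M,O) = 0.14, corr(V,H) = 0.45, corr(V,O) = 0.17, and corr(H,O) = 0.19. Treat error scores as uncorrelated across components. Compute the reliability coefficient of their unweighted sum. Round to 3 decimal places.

0.844

Var(M+V+H+O) = 19.1² + 3.1² + 12² + 8.4² + 2·[19.1·3.1·0.21 + 19.1·12·0.06 + 19.1·8.4·0.14 + 3.1·12·0.45 + 3.1·8.4·0.17 + 12·8.4·0.19] = 588.98 + 177.933 = 766.913.
Under uncorrelated errors the observed covariances equal the true-score covariances, so only the own-variance terms attenuate.
True-score variance = [19.1²·0.86 + 3.1²·0.55 + 12²·0.73 + 8.4²·0.64] + 177.933 = 469.301 + 177.933 = 647.234.
Reliability = 647.234 / 766.913 = 0.844.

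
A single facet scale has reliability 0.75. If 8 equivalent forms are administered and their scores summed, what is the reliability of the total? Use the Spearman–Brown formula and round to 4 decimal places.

0.9600

ρ_k = kρ / (1 + (k−1)ρ) = 8·0.75 / (1 + 7·0.75) = 6.000 / 6.250 = 0.9600.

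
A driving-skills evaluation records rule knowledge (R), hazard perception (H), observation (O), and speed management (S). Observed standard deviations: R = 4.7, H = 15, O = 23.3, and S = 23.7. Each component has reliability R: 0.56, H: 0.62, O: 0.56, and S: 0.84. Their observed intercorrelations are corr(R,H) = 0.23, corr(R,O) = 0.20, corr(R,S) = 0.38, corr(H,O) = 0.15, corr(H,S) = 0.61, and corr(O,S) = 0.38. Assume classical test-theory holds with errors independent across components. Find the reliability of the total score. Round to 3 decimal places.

0.828

Var(R+H+O+S) = 4.7² + 15² + 23.3² + 23.7² + 2·[4.7·15·0.23 + 4.7·23.3·0.20 + 4.7·23.7·0.38 + 15·23.3·0.15 + 15·23.7·0.61 + 23.3·23.7·0.38] = 1351.67 + 1119.13 = 2470.8.
Under uncorrelated errors the observed covariances equal the true-score covariances, so only the own-variance terms attenuate.
True-score variance = [4.7²·0.56 + 15²·0.62 + 23.3²·0.56 + 23.7²·0.84] + 1119.13 = 927.708 + 1119.13 = 2046.84.
Reliability = 2046.84 / 2470.8 = 0.828.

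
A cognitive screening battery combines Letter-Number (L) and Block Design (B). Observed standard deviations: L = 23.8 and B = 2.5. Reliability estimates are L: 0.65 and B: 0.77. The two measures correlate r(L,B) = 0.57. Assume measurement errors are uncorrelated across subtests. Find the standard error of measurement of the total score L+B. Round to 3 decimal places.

Var(total) = 572.69 + 67.83 = 640.52.
True-score variance = 372.999 + 67.83 = 440.829, so reliability = 0.6882.
Error variance = 640.52 − 440.829 = 199.692; SEM = √199.692 = 14.131.

14.131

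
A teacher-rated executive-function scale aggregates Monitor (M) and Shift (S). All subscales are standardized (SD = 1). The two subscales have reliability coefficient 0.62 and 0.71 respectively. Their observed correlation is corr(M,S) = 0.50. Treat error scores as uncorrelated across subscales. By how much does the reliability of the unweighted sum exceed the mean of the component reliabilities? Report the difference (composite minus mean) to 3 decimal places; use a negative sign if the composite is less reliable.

Var(sum) = 2 + 1 = 3; true-score variance = 1.33 + 1 = 2.33; composite reliability = 0.7767.
Mean component reliability = 0.6650.
Difference = 0.7767 − 0.6650 = 0.112.

0.112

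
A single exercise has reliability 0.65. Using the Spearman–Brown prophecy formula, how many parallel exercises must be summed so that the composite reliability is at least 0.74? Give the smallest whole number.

2

k ≥ ρ*(1−ρ₁)/(ρ₁(1−ρ*)) = 0.74·0.35 / (0.65·0.26) = 1.533.
Smallest integer k = 2.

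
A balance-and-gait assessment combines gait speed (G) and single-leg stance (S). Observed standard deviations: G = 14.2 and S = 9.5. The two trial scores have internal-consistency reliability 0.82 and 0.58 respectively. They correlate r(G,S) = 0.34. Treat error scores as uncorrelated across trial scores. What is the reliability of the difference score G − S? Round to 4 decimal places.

0.6293

Var(G−S) = 14.2² + 9.5² − 2·14.2·9.5·0.34 = 291.89 − 91.732 = 200.158.
Because errors are independent across components, Cov(Tᵢ,Tⱼ) = Cov(Xᵢ,Xⱼ); the off-diagonal part of the true-score variance is the same as above.
True-score variance = [14.2²·0.82 + 9.5²·0.58] − 91.732 = 217.69 − 91.732 = 125.958.
Reliability = 125.958 / 200.158 = 0.6293.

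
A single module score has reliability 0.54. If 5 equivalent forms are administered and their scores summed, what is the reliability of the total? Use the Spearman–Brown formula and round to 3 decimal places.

0.854

ρ_k = kρ / (1 + (k−1)ρ) = 5·0.54 / (1 + 4·0.54) = 2.700 / 3.160 = 0.854.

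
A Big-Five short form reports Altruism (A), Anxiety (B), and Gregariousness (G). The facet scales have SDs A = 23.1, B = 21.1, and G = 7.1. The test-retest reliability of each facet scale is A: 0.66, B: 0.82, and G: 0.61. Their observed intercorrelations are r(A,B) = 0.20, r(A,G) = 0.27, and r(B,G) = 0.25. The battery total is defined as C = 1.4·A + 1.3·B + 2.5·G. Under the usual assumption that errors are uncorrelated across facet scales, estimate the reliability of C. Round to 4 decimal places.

Var(C) = 1.4²·23.1² + 1.3²·21.1² + 2.5²·7.1² + 2·[1.82·23.1·21.1·0.20 + 3.5·23.1·7.1·0.27 + 3.25·21.1·7.1·0.25] = 2113.34 + 908.255 = 3021.6.
Because errors are independent across components, Cov(Tᵢ,Tⱼ) = Cov(Xᵢ,Xⱼ); the off-diagonal part of the true-score variance is the same as above.
True-score variance = [1.4²·23.1²·0.66 + 1.3²·21.1²·0.82 + 2.5²·7.1²·0.61] + 908.255 = 1499.44 + 908.255 = 2407.69.
Reliability = 2407.69 / 3021.6 = 0.7968.

0.7968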